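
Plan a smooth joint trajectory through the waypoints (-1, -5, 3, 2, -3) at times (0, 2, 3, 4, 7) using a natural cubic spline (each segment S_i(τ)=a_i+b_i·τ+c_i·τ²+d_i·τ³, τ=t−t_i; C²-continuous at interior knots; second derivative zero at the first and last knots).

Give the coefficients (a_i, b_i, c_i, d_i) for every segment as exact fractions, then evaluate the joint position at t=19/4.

Δ: Δ0=-2, Δ1=8, Δ2=-1, Δ3=-5/3
row 1: diag=6, rhs=60; c'=1/6, d'=10
row 2: denom=4−1·1/6=23/6; d'=(-54−1·10)/(23/6)=-384/23
row 3: denom=8−1·6/23=178/23; d'=(-4−1·-384/23)/(178/23)=146/89
back: M3=146/89
back: M2=-384/23−6/23·146/89=-1524/89
back: M1=10−1/6·-1524/89=1144/89
M: M0=0, M1=1144/89, M2=-1524/89, M3=146/89, M4=0
seg 0: a=-1, c=M0/2=0, d=(M1−M0)/(6·2)=286/267, b=Δ0−h0·(2M0+M1)/6=-1678/267
seg 1: a=-5, c=M1/2=572/89, d=(M2−M1)/(6·1)=-1334/267, b=Δ1−h1·(2M1+M2)/6=1754/267
seg 2: a=3, c=M2/2=-762/89, d=(M3−M2)/(6·1)=835/267, b=Δ2−h2·(2M2+M3)/6=1184/267
seg 3: a=2, c=M3/2=73/89, d=(M4−M3)/(6·3)=-73/801, b=Δ3−h3·(2M3+M4)/6=-883/267
t_q=19/4 → seg 3, τ=3/4; S=2+-883/267·τ+73/89·τ²+-73/801·τ³=-327/5696

  seg 0: a=-1 b=-1678/267 c=0 d=286/267
  seg 1: a=-5 b=1754/267 c=572/89 d=-1334/267
  seg 2: a=3 b=1184/267 c=-762/89 d=835/267
  seg 3: a=2 b=-883/267 c=73/89 d=-73/801
S(19/4) = -327/5696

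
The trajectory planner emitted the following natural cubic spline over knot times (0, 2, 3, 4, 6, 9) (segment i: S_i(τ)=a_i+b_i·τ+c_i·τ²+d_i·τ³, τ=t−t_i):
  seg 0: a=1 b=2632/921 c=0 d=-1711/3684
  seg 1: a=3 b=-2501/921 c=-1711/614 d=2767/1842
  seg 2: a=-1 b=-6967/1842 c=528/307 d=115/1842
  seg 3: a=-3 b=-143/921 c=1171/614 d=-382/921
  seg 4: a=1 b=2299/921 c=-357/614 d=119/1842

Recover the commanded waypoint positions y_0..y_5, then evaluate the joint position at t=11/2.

y_0 = S_0(0) = a_0 = 1
y_1 = S_1(0) = a_1 = 3
y_2 = S_2(0) = a_2 = -1
y_3 = S_3(0) = a_3 = -3
y_4 = S_4(0) = a_4 = 1
y_5 = S_4(3) = 5
t_q=11/2 is in segment 3 (τ=3/2); S_3(τ)=-839/2456

y_0=1 y_1=3 y_2=-1 y_3=-3 y_4=1 y_5=5
S(11/2) = -839/2456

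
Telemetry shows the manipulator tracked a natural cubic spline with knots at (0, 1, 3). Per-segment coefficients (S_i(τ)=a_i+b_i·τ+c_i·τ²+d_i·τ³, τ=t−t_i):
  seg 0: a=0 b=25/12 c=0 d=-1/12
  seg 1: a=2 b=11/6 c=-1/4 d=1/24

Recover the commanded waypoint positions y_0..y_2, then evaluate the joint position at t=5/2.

y_0 = S_0(0) = a_0 = 0
y_1 = S_1(0) = a_1 = 2
y_2 = S_1(2) = 5
t_q=5/2 is in segment 1 (τ=3/2); S_1(τ)=277/64

y_0=0 y_1=2 y_2=5
S(5/2) = 277/64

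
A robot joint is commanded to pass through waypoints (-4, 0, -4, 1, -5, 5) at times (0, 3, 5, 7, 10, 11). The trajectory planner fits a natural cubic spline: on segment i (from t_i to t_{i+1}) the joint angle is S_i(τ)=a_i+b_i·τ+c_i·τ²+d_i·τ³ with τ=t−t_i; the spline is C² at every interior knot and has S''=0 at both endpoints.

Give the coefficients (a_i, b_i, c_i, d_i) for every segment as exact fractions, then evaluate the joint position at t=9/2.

Δ: Δ0=4/3, Δ1=-2, Δ2=5/2, Δ3=-2, Δ4=10
row 1: diag=10, rhs=-20; c'=1/5, d'=-2
row 2: denom=8−2·1/5=38/5; d'=(27−2·-2)/(38/5)=155/38
row 3: denom=10−2·5/19=180/19; d'=(-27−2·155/38)/(180/19)=-167/45
row 4: denom=8−3·19/60=141/20; d'=(72−3·-167/45)/(141/20)=4988/423
back: M4=4988/423
back: M3=-167/45−19/60·4988/423=-9448/1269
back: M2=155/38−5/19·-9448/1269=15325/2538
back: M1=-2−1/5·15325/2538=-8141/2538
M: M0=0, M1=-8141/2538, M2=15325/2538, M3=-9448/1269, M4=4988/423, M5=0
seg 0: a=-4, c=M0/2=0, d=(M1−M0)/(6·3)=-8141/45684, b=Δ0−h0·(2M0+M1)/6=14909/5076
seg 1: a=0, c=M1/2=-8141/5076, d=(M2−M1)/(6·2)=3911/5076, b=Δ1−h1·(2M1+M2)/6=-4757/2538
seg 2: a=-4, c=M2/2=15325/5076, d=(M3−M2)/(6·2)=-11407/10152, b=Δ2−h2·(2M2+M3)/6=809/846
seg 3: a=1, c=M3/2=-4724/1269, d=(M4−M3)/(6·3)=12206/11421, b=Δ3−h3·(2M3+M4)/6=-572/1269
seg 4: a=-5, c=M4/2=2494/423, d=(M5−M4)/(6·1)=-2494/1269, b=Δ4−h4·(2M4+M5)/6=7702/1269
t_q=9/2 → seg 1, τ=3/2; S=0+-4757/2538·τ+-8141/5076·τ²+3911/5076·τ³=-51703/13536

  seg 0: a=-4 b=14909/5076 c=0 d=-8141/45684
  seg 1: a=0 b=-4757/2538 c=-8141/5076 d=3911/5076
  seg 2: a=-4 b=809/846 c=15325/5076 d=-11407/10152
  seg 3: a=1 b=-572/1269 c=-4724/1269 d=12206/11421
  seg 4: a=-5 b=7702/1269 c=2494/423 d=-2494/1269
S(9/2) = -51703/13536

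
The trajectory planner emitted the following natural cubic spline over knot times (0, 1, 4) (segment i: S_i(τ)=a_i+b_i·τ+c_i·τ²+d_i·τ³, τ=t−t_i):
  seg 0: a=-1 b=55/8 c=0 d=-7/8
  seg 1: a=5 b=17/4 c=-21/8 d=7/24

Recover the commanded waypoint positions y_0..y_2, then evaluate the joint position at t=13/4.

y_0=-1 y_1=5 y_2=2
S(13/4) = 2353/512

y_0 = S_0(0) = a_0 = -1
y_1 = S_1(0) = a_1 = 5
y_2 = S_1(3) = 2
t_q=13/4 is in segment 1 (τ=9/4); S_1(τ)=2353/512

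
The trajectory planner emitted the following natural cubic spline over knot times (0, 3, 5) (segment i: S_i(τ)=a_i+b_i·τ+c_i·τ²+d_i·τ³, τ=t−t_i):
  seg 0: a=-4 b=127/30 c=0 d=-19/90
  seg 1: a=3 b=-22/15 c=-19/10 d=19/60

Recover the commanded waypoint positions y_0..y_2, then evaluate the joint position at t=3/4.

y_0=-4 y_1=3 y_2=-5
S(3/4) = -117/128

y_0 = S_0(0) = a_0 = -4
y_1 = S_1(0) = a_1 = 3
y_2 = S_1(2) = -5
t_q=3/4 is in segment 0 (τ=3/4); S_0(τ)=-117/128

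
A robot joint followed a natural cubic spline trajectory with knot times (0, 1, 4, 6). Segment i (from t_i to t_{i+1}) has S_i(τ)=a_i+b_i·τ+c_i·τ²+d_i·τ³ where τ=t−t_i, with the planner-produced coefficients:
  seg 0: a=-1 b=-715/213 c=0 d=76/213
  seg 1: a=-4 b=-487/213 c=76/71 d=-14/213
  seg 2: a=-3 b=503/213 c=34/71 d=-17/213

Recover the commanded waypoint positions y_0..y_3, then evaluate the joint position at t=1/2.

y_0=-1 y_1=-4 y_2=-3 y_3=3
S(1/2) = -187/71

y_0 = S_0(0) = a_0 = -1
y_1 = S_1(0) = a_1 = -4
y_2 = S_2(0) = a_2 = -3
y_3 = S_2(2) = 3
t_q=1/2 is in segment 0 (τ=1/2); S_0(τ)=-187/71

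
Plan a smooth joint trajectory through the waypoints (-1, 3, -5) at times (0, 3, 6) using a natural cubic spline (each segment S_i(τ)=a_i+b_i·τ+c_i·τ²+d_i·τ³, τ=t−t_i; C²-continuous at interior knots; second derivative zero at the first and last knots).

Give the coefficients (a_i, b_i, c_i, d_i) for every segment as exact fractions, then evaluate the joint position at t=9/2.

  seg 0: a=-1 b=7/3 c=0 d=-1/9
  seg 1: a=3 b=-2/3 c=-1 d=1/9
S(9/2) = 1/8

Δ: Δ0=4/3, Δ1=-8/3
row 1: diag=12, rhs=-24; c'=1/4, d'=-2
back: M1=-2
M: M0=0, M1=-2, M2=0
seg 0: a=-1, c=M0/2=0, d=(M1−M0)/(6·3)=-1/9, b=Δ0−h0·(2M0+M1)/6=7/3
seg 1: a=3, c=M1/2=-1, d=(M2−M1)/(6·3)=1/9, b=Δ1−h1·(2M1+M2)/6=-2/3
t_q=9/2 → seg 1, τ=3/2; S=3+-2/3·τ+-1·τ²+1/9·τ³=1/8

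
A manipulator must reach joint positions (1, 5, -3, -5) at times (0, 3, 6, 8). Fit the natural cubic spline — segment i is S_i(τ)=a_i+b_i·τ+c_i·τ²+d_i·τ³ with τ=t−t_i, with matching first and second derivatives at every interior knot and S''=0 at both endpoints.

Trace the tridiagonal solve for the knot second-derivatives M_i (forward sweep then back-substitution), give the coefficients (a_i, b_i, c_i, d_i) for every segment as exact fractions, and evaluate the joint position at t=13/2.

Δ: Δ0=4/3, Δ1=-8/3, Δ2=-1
row 1: diag=12, rhs=-24; c'=1/4, d'=-2
row 2: denom=10−3·1/4=37/4; d'=(10−3·-2)/(37/4)=64/37
back: M2=64/37
back: M1=-2−1/4·64/37=-90/37
M: M0=0, M1=-90/37, M2=64/37, M3=0
seg 0: a=1, c=M0/2=0, d=(M1−M0)/(6·3)=-5/37, b=Δ0−h0·(2M0+M1)/6=283/111
seg 1: a=5, c=M1/2=-45/37, d=(M2−M1)/(6·3)=77/333, b=Δ1−h1·(2M1+M2)/6=-122/111
seg 2: a=-3, c=M2/2=32/37, d=(M3−M2)/(6·2)=-16/111, b=Δ2−h2·(2M2+M3)/6=-239/111
t_q=13/2 → seg 2, τ=1/2; S=-3+-239/111·τ+32/37·τ²+-16/111·τ³=-287/74

  seg 0: a=1 b=283/111 c=0 d=-5/37
  seg 1: a=5 b=-122/111 c=-45/37 d=77/333
  seg 2: a=-3 b=-239/111 c=32/37 d=-16/111
S(13/2) = -287/74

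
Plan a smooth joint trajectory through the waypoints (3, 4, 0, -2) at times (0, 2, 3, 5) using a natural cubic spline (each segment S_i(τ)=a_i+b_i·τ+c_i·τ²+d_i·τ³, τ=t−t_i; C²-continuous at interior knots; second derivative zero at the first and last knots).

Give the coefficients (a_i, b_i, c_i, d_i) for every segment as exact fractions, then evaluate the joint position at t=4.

  seg 0: a=3 b=31/14 c=0 d=-3/7
  seg 1: a=4 b=-41/14 c=-18/7 d=3/2
  seg 2: a=0 b=-25/7 c=27/14 d=-9/28
S(4) = -55/28

Δ: Δ0=1/2, Δ1=-4, Δ2=-1
row 1: diag=6, rhs=-27; c'=1/6, d'=-9/2
row 2: denom=6−1·1/6=35/6; d'=(18−1·-9/2)/(35/6)=27/7
back: M2=27/7
back: M1=-9/2−1/6·27/7=-36/7
M: M0=0, M1=-36/7, M2=27/7, M3=0
seg 0: a=3, c=M0/2=0, d=(M1−M0)/(6·2)=-3/7, b=Δ0−h0·(2M0+M1)/6=31/14
seg 1: a=4, c=M1/2=-18/7, d=(M2−M1)/(6·1)=3/2, b=Δ1−h1·(2M1+M2)/6=-41/14
seg 2: a=0, c=M2/2=27/14, d=(M3−M2)/(6·2)=-9/28, b=Δ2−h2·(2M2+M3)/6=-25/7
t_q=4 → seg 2, τ=1; S=0+-25/7·τ+27/14·τ²+-9/28·τ³=-55/28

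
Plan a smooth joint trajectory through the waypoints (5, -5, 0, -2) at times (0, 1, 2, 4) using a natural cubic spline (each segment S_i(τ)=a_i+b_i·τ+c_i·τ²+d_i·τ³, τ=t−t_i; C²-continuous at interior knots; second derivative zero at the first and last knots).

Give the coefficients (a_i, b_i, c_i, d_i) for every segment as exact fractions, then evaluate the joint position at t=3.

  seg 0: a=5 b=-326/23 c=0 d=96/23
  seg 1: a=-5 b=-38/23 c=288/23 d=-135/23
  seg 2: a=0 b=133/23 c=-117/23 d=39/46
S(3) = 71/46

Δ: Δ0=-10, Δ1=5, Δ2=-1
row 1: diag=4, rhs=90; c'=1/4, d'=45/2
row 2: denom=6−1·1/4=23/4; d'=(-36−1·45/2)/(23/4)=-234/23
back: M2=-234/23
back: M1=45/2−1/4·-234/23=576/23
M: M0=0, M1=576/23, M2=-234/23, M3=0
seg 0: a=5, c=M0/2=0, d=(M1−M0)/(6·1)=96/23, b=Δ0−h0·(2M0+M1)/6=-326/23
seg 1: a=-5, c=M1/2=288/23, d=(M2−M1)/(6·1)=-135/23, b=Δ1−h1·(2M1+M2)/6=-38/23
seg 2: a=0, c=M2/2=-117/23, d=(M3−M2)/(6·2)=39/46, b=Δ2−h2·(2M2+M3)/6=133/23
t_q=3 → seg 2, τ=1; S=0+133/23·τ+-117/23·τ²+39/46·τ³=71/46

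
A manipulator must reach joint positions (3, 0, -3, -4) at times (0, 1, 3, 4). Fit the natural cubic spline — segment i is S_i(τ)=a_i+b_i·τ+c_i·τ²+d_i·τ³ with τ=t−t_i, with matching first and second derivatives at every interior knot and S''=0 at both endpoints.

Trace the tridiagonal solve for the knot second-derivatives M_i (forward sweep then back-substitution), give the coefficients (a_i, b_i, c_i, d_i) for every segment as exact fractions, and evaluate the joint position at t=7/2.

  seg 0: a=3 b=-13/4 c=0 d=1/4
  seg 1: a=0 b=-5/2 c=3/4 d=-1/8
  seg 2: a=-3 b=-1 c=0 d=0
S(7/2) = -7/2

Δ: Δ0=-3, Δ1=-3/2, Δ2=-1
row 1: diag=6, rhs=9; c'=1/3, d'=3/2
row 2: denom=6−2·1/3=16/3; d'=(3−2·3/2)/(16/3)=0
back: M2=0
back: M1=3/2−1/3·0=3/2
M: M0=0, M1=3/2, M2=0, M3=0
seg 0: a=3, c=M0/2=0, d=(M1−M0)/(6·1)=1/4, b=Δ0−h0·(2M0+M1)/6=-13/4
seg 1: a=0, c=M1/2=3/4, d=(M2−M1)/(6·2)=-1/8, b=Δ1−h1·(2M1+M2)/6=-5/2
seg 2: a=-3, c=M2/2=0, d=(M3−M2)/(6·1)=0, b=Δ2−h2·(2M2+M3)/6=-1
t_q=7/2 → seg 2, τ=1/2; S=-3+-1·τ+0·τ²+0·τ³=-7/2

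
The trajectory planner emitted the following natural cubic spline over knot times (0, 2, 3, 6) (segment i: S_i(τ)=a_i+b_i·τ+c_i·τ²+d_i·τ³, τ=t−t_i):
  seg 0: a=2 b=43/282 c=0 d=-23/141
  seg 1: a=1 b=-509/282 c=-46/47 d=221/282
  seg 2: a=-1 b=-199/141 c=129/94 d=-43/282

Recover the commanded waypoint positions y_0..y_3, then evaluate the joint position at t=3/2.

y_0=2 y_1=1 y_2=-1 y_3=3
S(3/2) = 631/376

y_0 = S_0(0) = a_0 = 2
y_1 = S_1(0) = a_1 = 1
y_2 = S_2(0) = a_2 = -1
y_3 = S_2(3) = 3
t_q=3/2 is in segment 0 (τ=3/2); S_0(τ)=631/376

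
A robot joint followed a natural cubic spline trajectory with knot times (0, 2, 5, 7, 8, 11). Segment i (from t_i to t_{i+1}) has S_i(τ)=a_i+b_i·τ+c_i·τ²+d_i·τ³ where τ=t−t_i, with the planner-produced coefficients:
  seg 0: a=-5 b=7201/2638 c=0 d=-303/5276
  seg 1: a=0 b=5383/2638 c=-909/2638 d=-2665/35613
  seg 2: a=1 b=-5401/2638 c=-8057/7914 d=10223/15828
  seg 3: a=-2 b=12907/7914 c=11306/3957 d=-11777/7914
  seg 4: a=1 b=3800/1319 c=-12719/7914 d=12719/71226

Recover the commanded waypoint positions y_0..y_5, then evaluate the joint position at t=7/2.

y_0 = S_0(0) = a_0 = -5
y_1 = S_1(0) = a_1 = 0
y_2 = S_2(0) = a_2 = 1
y_3 = S_3(0) = a_3 = -2
y_4 = S_4(0) = a_4 = 1
y_5 = S_4(3) = 0
t_q=7/2 is in segment 1 (τ=3/2); S_1(τ)=5363/2638

y_0=-5 y_1=0 y_2=1 y_3=-2 y_4=1 y_5=0
S(7/2) = 5363/2638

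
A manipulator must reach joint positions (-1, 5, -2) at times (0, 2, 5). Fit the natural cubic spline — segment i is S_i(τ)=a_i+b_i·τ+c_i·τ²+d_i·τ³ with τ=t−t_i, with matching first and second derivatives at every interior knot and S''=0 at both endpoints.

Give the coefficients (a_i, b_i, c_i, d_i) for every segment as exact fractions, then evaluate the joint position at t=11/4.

Δ: Δ0=3, Δ1=-7/3
row 1: diag=10, rhs=-32; c'=3/10, d'=-16/5
back: M1=-16/5
M: M0=0, M1=-16/5, M2=0
seg 0: a=-1, c=M0/2=0, d=(M1−M0)/(6·2)=-4/15, b=Δ0−h0·(2M0+M1)/6=61/15
seg 1: a=5, c=M1/2=-8/5, d=(M2−M1)/(6·3)=8/45, b=Δ1−h1·(2M1+M2)/6=13/15
t_q=11/4 → seg 1, τ=3/4; S=5+13/15·τ+-8/5·τ²+8/45·τ³=193/40

  seg 0: a=-1 b=61/15 c=0 d=-4/15
  seg 1: a=5 b=13/15 c=-8/5 d=8/45
S(11/4) = 193/40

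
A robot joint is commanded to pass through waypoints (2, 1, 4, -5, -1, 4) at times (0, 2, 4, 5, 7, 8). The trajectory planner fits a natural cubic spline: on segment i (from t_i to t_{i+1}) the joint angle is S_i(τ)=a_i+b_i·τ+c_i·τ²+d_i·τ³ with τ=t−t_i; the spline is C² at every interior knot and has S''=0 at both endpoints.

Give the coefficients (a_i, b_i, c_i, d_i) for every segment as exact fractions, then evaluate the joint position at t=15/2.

Δ: Δ0=-1/2, Δ1=3/2, Δ2=-9, Δ3=2, Δ4=5
row 1: diag=8, rhs=12; c'=1/4, d'=3/2
row 2: denom=6−2·1/4=11/2; d'=(-63−2·3/2)/(11/2)=-12
row 3: denom=6−1·2/11=64/11; d'=(66−1·-12)/(64/11)=429/32
row 4: denom=6−2·11/32=85/16; d'=(18−2·429/32)/(85/16)=-141/85
back: M4=-141/85
back: M3=429/32−11/32·-141/85=1188/85
back: M2=-12−2/11·1188/85=-1236/85
back: M1=3/2−1/4·-1236/85=873/170
M: M0=0, M1=873/170, M2=-1236/85, M3=1188/85, M4=-141/85, M5=0
seg 0: a=2, c=M0/2=0, d=(M1−M0)/(6·2)=291/680, b=Δ0−h0·(2M0+M1)/6=-188/85
seg 1: a=1, c=M1/2=873/340, d=(M2−M1)/(6·2)=-223/136, b=Δ1−h1·(2M1+M2)/6=497/170
seg 2: a=4, c=M2/2=-618/85, d=(M3−M2)/(6·1)=404/85, b=Δ2−h2·(2M2+M3)/6=-551/85
seg 3: a=-5, c=M3/2=594/85, d=(M4−M3)/(6·2)=-443/340, b=Δ3−h3·(2M3+M4)/6=-115/17
seg 4: a=-1, c=M4/2=-141/170, d=(M5−M4)/(6·1)=47/170, b=Δ4−h4·(2M4+M5)/6=472/85
t_q=15/2 → seg 4, τ=1/2; S=-1+472/85·τ+-141/170·τ²+47/170·τ³=2181/1360

  seg 0: a=2 b=-188/85 c=0 d=291/680
  seg 1: a=1 b=497/170 c=873/340 d=-223/136
  seg 2: a=4 b=-551/85 c=-618/85 d=404/85
  seg 3: a=-5 b=-115/17 c=594/85 d=-443/340
  seg 4: a=-1 b=472/85 c=-141/170 d=47/170
S(15/2) = 2181/1360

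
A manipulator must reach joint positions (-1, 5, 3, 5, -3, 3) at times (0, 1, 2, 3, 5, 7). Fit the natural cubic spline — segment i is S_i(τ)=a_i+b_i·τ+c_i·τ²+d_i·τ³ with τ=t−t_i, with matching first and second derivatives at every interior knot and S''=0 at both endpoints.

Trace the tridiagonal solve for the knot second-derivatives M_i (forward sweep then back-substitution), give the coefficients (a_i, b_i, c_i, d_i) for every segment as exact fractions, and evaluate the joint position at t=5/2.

Δ: Δ0=6, Δ1=-2, Δ2=2, Δ3=-4, Δ4=3
row 1: diag=4, rhs=-48; c'=1/4, d'=-12
row 2: denom=4−1·1/4=15/4; d'=(24−1·-12)/(15/4)=48/5
row 3: denom=6−1·4/15=86/15; d'=(-36−1·48/5)/(86/15)=-342/43
row 4: denom=8−2·15/43=314/43; d'=(42−2·-342/43)/(314/43)=1245/157
back: M4=1245/157
back: M3=-342/43−15/43·1245/157=-1683/157
back: M2=48/5−4/15·-1683/157=1956/157
back: M1=-12−1/4·1956/157=-2373/157
M: M0=0, M1=-2373/157, M2=1956/157, M3=-1683/157, M4=1245/157, M5=0
seg 0: a=-1, c=M0/2=0, d=(M1−M0)/(6·1)=-791/314, b=Δ0−h0·(2M0+M1)/6=2675/314
seg 1: a=5, c=M1/2=-2373/314, d=(M2−M1)/(6·1)=1443/314, b=Δ1−h1·(2M1+M2)/6=151/157
seg 2: a=3, c=M2/2=978/157, d=(M3−M2)/(6·1)=-1213/314, b=Δ2−h2·(2M2+M3)/6=-115/314
seg 3: a=5, c=M3/2=-1683/314, d=(M4−M3)/(6·2)=244/157, b=Δ3−h3·(2M3+M4)/6=79/157
seg 4: a=-3, c=M4/2=1245/314, d=(M5−M4)/(6·2)=-415/628, b=Δ4−h4·(2M4+M5)/6=-359/157
t_q=5/2 → seg 2, τ=1/2; S=3+-115/314·τ+978/157·τ²+-1213/314·τ³=9775/2512

  seg 0: a=-1 b=2675/314 c=0 d=-791/314
  seg 1: a=5 b=151/157 c=-2373/314 d=1443/314
  seg 2: a=3 b=-115/314 c=978/157 d=-1213/314
  seg 3: a=5 b=79/157 c=-1683/314 d=244/157
  seg 4: a=-3 b=-359/157 c=1245/314 d=-415/628
S(5/2) = 9775/2512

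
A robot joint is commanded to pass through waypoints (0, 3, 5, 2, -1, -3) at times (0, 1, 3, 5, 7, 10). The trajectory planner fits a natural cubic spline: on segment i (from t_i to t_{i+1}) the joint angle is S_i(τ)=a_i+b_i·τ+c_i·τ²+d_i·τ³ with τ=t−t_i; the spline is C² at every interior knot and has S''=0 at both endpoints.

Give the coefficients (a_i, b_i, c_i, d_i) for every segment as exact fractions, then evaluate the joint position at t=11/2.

Δ: Δ0=3, Δ1=1, Δ2=-3/2, Δ3=-3/2, Δ4=-2/3
row 1: diag=6, rhs=-12; c'=1/3, d'=-2
row 2: denom=8−2·1/3=22/3; d'=(-15−2·-2)/(22/3)=-3/2
row 3: denom=8−2·3/11=82/11; d'=(0−2·-3/2)/(82/11)=33/82
row 4: denom=10−2·11/41=388/41; d'=(5−2·33/82)/(388/41)=43/97
back: M4=43/97
back: M3=33/82−11/41·43/97=55/194
back: M2=-3/2−3/11·55/194=-153/97
back: M1=-2−1/3·-153/97=-143/97
M: M0=0, M1=-143/97, M2=-153/97, M3=55/194, M4=43/97, M5=0
seg 0: a=0, c=M0/2=0, d=(M1−M0)/(6·1)=-143/582, b=Δ0−h0·(2M0+M1)/6=1889/582
seg 1: a=3, c=M1/2=-143/194, d=(M2−M1)/(6·2)=-5/582, b=Δ1−h1·(2M1+M2)/6=730/291
seg 2: a=5, c=M2/2=-153/194, d=(M3−M2)/(6·2)=361/2328, b=Δ2−h2·(2M2+M3)/6=-158/291
seg 3: a=2, c=M3/2=55/388, d=(M4−M3)/(6·2)=31/2328, b=Δ3−h3·(2M3+M4)/6=-1069/582
seg 4: a=-1, c=M4/2=43/194, d=(M5−M4)/(6·3)=-43/1746, b=Δ4−h4·(2M4+M5)/6=-323/291
t_q=11/2 → seg 3, τ=1/2; S=2+-1069/582·τ+55/388·τ²+31/2328·τ³=6945/6208

  seg 0: a=0 b=1889/582 c=0 d=-143/582
  seg 1: a=3 b=730/291 c=-143/194 d=-5/582
  seg 2: a=5 b=-158/291 c=-153/194 d=361/2328
  seg 3: a=2 b=-1069/582 c=55/388 d=31/2328
  seg 4: a=-1 b=-323/291 c=43/194 d=-43/1746
S(11/2) = 6945/6208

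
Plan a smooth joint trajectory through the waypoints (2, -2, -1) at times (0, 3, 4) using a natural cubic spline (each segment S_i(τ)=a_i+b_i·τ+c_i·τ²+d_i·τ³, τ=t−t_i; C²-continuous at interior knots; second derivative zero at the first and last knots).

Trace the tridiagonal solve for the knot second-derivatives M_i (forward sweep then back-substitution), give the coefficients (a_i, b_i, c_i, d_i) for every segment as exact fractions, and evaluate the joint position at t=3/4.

  seg 0: a=2 b=-53/24 c=0 d=7/72
  seg 1: a=-2 b=5/12 c=7/8 d=-7/24
S(3/4) = 197/512

Δ: Δ0=-4/3, Δ1=1
row 1: diag=8, rhs=14; c'=1/8, d'=7/4
back: M1=7/4
M: M0=0, M1=7/4, M2=0
seg 0: a=2, c=M0/2=0, d=(M1−M0)/(6·3)=7/72, b=Δ0−h0·(2M0+M1)/6=-53/24
seg 1: a=-2, c=M1/2=7/8, d=(M2−M1)/(6·1)=-7/24, b=Δ1−h1·(2M1+M2)/6=5/12
t_q=3/4 → seg 0, τ=3/4; S=2+-53/24·τ+0·τ²+7/72·τ³=197/512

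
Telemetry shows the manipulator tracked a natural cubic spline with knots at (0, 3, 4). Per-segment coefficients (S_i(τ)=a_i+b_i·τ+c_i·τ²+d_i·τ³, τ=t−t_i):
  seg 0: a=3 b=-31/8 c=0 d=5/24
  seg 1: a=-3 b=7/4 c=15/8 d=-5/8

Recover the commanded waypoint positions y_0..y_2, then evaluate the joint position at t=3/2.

y_0 = S_0(0) = a_0 = 3
y_1 = S_1(0) = a_1 = -3
y_2 = S_1(1) = 0
t_q=3/2 is in segment 0 (τ=3/2); S_0(τ)=-135/64

y_0=3 y_1=-3 y_2=0
S(3/2) = -135/64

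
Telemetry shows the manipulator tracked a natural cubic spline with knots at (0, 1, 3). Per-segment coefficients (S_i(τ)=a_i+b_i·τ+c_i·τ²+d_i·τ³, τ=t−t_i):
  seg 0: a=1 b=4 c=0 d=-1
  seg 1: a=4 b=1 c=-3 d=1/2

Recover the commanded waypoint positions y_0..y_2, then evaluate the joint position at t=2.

y_0 = S_0(0) = a_0 = 1
y_1 = S_1(0) = a_1 = 4
y_2 = S_1(2) = -2
t_q=2 is in segment 1 (τ=1); S_1(τ)=5/2

y_0=1 y_1=4 y_2=-2
S(2) = 5/2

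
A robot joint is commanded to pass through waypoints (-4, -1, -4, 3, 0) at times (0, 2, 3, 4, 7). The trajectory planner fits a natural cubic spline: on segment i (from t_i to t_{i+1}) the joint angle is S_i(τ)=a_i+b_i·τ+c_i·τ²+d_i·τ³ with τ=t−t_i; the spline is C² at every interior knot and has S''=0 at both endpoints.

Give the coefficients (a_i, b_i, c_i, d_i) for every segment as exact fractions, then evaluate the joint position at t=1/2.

Δ: Δ0=3/2, Δ1=-3, Δ2=7, Δ3=-1
row 1: diag=6, rhs=-27; c'=1/6, d'=-9/2
row 2: denom=4−1·1/6=23/6; d'=(60−1·-9/2)/(23/6)=387/23
row 3: denom=8−1·6/23=178/23; d'=(-48−1·387/23)/(178/23)=-1491/178
back: M3=-1491/178
back: M2=387/23−6/23·-1491/178=1692/89
back: M1=-9/2−1/6·1692/89=-1365/178
M: M0=0, M1=-1365/178, M2=1692/89, M3=-1491/178, M4=0
seg 0: a=-4, c=M0/2=0, d=(M1−M0)/(6·2)=-455/712, b=Δ0−h0·(2M0+M1)/6=361/89
seg 1: a=-1, c=M1/2=-1365/356, d=(M2−M1)/(6·1)=1583/356, b=Δ1−h1·(2M1+M2)/6=-643/178
seg 2: a=-4, c=M2/2=846/89, d=(M3−M2)/(6·1)=-1625/356, b=Δ2−h2·(2M2+M3)/6=733/356
seg 3: a=3, c=M3/2=-1491/356, d=(M4−M3)/(6·3)=497/1068, b=Δ3−h3·(2M3+M4)/6=1313/178
t_q=1/2 → seg 0, τ=1/2; S=-4+361/89·τ+0·τ²+-455/712·τ³=-11687/5696

  seg 0: a=-4 b=361/89 c=0 d=-455/712
  seg 1: a=-1 b=-643/178 c=-1365/356 d=1583/356
  seg 2: a=-4 b=733/356 c=846/89 d=-1625/356
  seg 3: a=3 b=1313/178 c=-1491/356 d=497/1068
S(1/2) = -11687/5696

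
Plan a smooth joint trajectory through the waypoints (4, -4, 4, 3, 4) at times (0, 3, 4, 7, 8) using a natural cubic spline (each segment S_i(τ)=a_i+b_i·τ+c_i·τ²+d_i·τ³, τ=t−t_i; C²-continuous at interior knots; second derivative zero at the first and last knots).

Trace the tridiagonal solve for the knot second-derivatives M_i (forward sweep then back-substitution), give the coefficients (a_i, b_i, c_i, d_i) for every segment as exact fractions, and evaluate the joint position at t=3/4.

Δ: Δ0=-8/3, Δ1=8, Δ2=-1/3, Δ3=1
row 1: diag=8, rhs=64; c'=1/8, d'=8
row 2: denom=8−1·1/8=63/8; d'=(-50−1·8)/(63/8)=-464/63
row 3: denom=8−3·8/21=48/7; d'=(8−3·-464/63)/(48/7)=79/18
back: M3=79/18
back: M2=-464/63−8/21·79/18=-244/27
back: M1=8−1/8·-244/27=493/54
M: M0=0, M1=493/54, M2=-244/27, M3=79/18, M4=0
seg 0: a=4, c=M0/2=0, d=(M1−M0)/(6·3)=493/972, b=Δ0−h0·(2M0+M1)/6=-781/108
seg 1: a=-4, c=M1/2=493/108, d=(M2−M1)/(6·1)=-109/36, b=Δ1−h1·(2M1+M2)/6=349/54
seg 2: a=4, c=M2/2=-122/27, d=(M3−M2)/(6·3)=725/972, b=Δ2−h2·(2M2+M3)/6=703/108
seg 3: a=3, c=M3/2=79/36, d=(M4−M3)/(6·1)=-79/108, b=Δ3−h3·(2M3+M4)/6=-25/54
t_q=3/4 → seg 0, τ=3/4; S=4+-781/108·τ+0·τ²+493/972·τ³=-929/768

  seg 0: a=4 b=-781/108 c=0 d=493/972
  seg 1: a=-4 b=349/54 c=493/108 d=-109/36
  seg 2: a=4 b=703/108 c=-122/27 d=725/972
  seg 3: a=3 b=-25/54 c=79/36 d=-79/108
S(3/4) = -929/768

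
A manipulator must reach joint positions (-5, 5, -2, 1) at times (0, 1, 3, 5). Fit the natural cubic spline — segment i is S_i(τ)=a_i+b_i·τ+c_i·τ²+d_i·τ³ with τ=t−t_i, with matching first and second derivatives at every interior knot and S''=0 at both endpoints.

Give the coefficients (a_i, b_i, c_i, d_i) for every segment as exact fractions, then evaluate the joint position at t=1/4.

Δ: Δ0=10, Δ1=-7/2, Δ2=3/2
row 1: diag=6, rhs=-81; c'=1/3, d'=-27/2
row 2: denom=8−2·1/3=22/3; d'=(30−2·-27/2)/(22/3)=171/22
back: M2=171/22
back: M1=-27/2−1/3·171/22=-177/11
M: M0=0, M1=-177/11, M2=171/22, M3=0
seg 0: a=-5, c=M0/2=0, d=(M1−M0)/(6·1)=-59/22, b=Δ0−h0·(2M0+M1)/6=279/22
seg 1: a=5, c=M1/2=-177/22, d=(M2−M1)/(6·2)=175/88, b=Δ1−h1·(2M1+M2)/6=51/11
seg 2: a=-2, c=M2/2=171/44, d=(M3−M2)/(6·2)=-57/88, b=Δ2−h2·(2M2+M3)/6=-81/22
t_q=1/4 → seg 0, τ=1/4; S=-5+279/22·τ+0·τ²+-59/22·τ³=-2635/1408

  seg 0: a=-5 b=279/22 c=0 d=-59/22
  seg 1: a=5 b=51/11 c=-177/22 d=175/88
  seg 2: a=-2 b=-81/22 c=171/44 d=-57/88
S(1/4) = -2635/1408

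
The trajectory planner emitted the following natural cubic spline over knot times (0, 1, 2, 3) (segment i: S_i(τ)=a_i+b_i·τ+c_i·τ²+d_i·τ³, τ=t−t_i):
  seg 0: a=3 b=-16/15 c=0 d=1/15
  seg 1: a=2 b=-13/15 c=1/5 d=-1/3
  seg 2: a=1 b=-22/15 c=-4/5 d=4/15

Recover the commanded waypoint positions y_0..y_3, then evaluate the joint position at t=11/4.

y_0=3 y_1=2 y_2=1 y_3=-1
S(11/4) = -7/16

y_0 = S_0(0) = a_0 = 3
y_1 = S_1(0) = a_1 = 2
y_2 = S_2(0) = a_2 = 1
y_3 = S_2(1) = -1
t_q=11/4 is in segment 2 (τ=3/4); S_2(τ)=-7/16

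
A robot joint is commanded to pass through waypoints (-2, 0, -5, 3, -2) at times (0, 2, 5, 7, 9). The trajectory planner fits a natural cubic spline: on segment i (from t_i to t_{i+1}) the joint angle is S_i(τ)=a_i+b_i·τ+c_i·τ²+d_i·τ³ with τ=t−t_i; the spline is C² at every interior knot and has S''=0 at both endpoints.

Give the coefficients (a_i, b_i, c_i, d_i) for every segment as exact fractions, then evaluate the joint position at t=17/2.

  seg 0: a=-2 b=2165/1032 c=0 d=-1133/4128
  seg 1: a=0 b=-617/516 c=-1133/688 d=1025/2064
  seg 2: a=-5 b=4813/2064 c=971/344 d=-8209/8256
  seg 3: a=3 b=1745/1032 c=-4325/1376 d=4325/8256
S(17/2) = 5113/22016

Δ: Δ0=1, Δ1=-5/3, Δ2=4, Δ3=-5/2
row 1: diag=10, rhs=-16; c'=3/10, d'=-8/5
row 2: denom=10−3·3/10=91/10; d'=(34−3·-8/5)/(91/10)=388/91
row 3: denom=8−2·20/91=688/91; d'=(-39−2·388/91)/(688/91)=-4325/688
back: M3=-4325/688
back: M2=388/91−20/91·-4325/688=971/172
back: M1=-8/5−3/10·971/172=-1133/344
M: M0=0, M1=-1133/344, M2=971/172, M3=-4325/688, M4=0
seg 0: a=-2, c=M0/2=0, d=(M1−M0)/(6·2)=-1133/4128, b=Δ0−h0·(2M0+M1)/6=2165/1032
seg 1: a=0, c=M1/2=-1133/688, d=(M2−M1)/(6·3)=1025/2064, b=Δ1−h1·(2M1+M2)/6=-617/516
seg 2: a=-5, c=M2/2=971/344, d=(M3−M2)/(6·2)=-8209/8256, b=Δ2−h2·(2M2+M3)/6=4813/2064
seg 3: a=3, c=M3/2=-4325/1376, d=(M4−M3)/(6·2)=4325/8256, b=Δ3−h3·(2M3+M4)/6=1745/1032
t_q=17/2 → seg 3, τ=3/2; S=3+1745/1032·τ+-4325/1376·τ²+4325/8256·τ³=5113/22016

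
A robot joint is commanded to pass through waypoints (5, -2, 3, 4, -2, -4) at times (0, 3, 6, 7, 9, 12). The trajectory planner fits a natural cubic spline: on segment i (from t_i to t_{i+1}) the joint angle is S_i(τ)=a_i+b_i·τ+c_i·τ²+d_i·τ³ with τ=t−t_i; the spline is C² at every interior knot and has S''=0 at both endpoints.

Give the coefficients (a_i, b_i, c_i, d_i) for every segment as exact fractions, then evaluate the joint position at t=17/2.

Δ: Δ0=-7/3, Δ1=5/3, Δ2=1, Δ3=-3, Δ4=-2/3
row 1: diag=12, rhs=24; c'=1/4, d'=2
row 2: denom=8−3·1/4=29/4; d'=(-4−3·2)/(29/4)=-40/29
row 3: denom=6−1·4/29=170/29; d'=(-24−1·-40/29)/(170/29)=-328/85
row 4: denom=10−2·29/85=792/85; d'=(14−2·-328/85)/(792/85)=923/396
back: M4=923/396
back: M3=-328/85−29/85·923/396=-1843/396
back: M2=-40/29−4/29·-1843/396=-73/99
back: M1=2−1/4·-73/99=865/396
M: M0=0, M1=865/396, M2=-73/99, M3=-1843/396, M4=923/396, M5=0
seg 0: a=5, c=M0/2=0, d=(M1−M0)/(6·3)=865/7128, b=Δ0−h0·(2M0+M1)/6=-2713/792
seg 1: a=-2, c=M1/2=865/792, d=(M2−M1)/(6·3)=-1157/7128, b=Δ1−h1·(2M1+M2)/6=-59/396
seg 2: a=3, c=M2/2=-73/198, d=(M3−M2)/(6·1)=-47/72, b=Δ2−h2·(2M2+M3)/6=1601/792
seg 3: a=4, c=M3/2=-1843/792, d=(M4−M3)/(6·2)=461/792, b=Δ3−h3·(2M3+M4)/6=-89/132
seg 4: a=-2, c=M4/2=923/792, d=(M5−M4)/(6·3)=-923/7128, b=Δ4−h4·(2M4+M5)/6=-1187/396
t_q=17/2 → seg 3, τ=3/2; S=4+-89/132·τ+-1843/792·τ²+461/792·τ³=-199/704

  seg 0: a=5 b=-2713/792 c=0 d=865/7128
  seg 1: a=-2 b=-59/396 c=865/792 d=-1157/7128
  seg 2: a=3 b=1601/792 c=-73/198 d=-47/72
  seg 3: a=4 b=-89/132 c=-1843/792 d=461/792
  seg 4: a=-2 b=-1187/396 c=923/792 d=-923/7128
S(17/2) = -199/704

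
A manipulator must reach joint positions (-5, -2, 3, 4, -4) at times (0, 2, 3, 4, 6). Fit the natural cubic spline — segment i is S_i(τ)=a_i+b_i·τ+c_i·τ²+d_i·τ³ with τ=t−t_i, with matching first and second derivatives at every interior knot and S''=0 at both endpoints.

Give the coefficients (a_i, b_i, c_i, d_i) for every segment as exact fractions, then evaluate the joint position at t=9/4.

  seg 0: a=-5 b=-1/132 c=0 d=199/528
  seg 1: a=-2 b=149/33 c=199/88 d=-469/264
  seg 2: a=3 b=89/24 c=-135/44 d=95/264
  seg 3: a=4 b=-89/66 c=-175/88 d=175/528
S(9/4) = -4267/5632

Δ: Δ0=3/2, Δ1=5, Δ2=1, Δ3=-4
row 1: diag=6, rhs=21; c'=1/6, d'=7/2
row 2: denom=4−1·1/6=23/6; d'=(-24−1·7/2)/(23/6)=-165/23
row 3: denom=6−1·6/23=132/23; d'=(-30−1·-165/23)/(132/23)=-175/44
back: M3=-175/44
back: M2=-165/23−6/23·-175/44=-135/22
back: M1=7/2−1/6·-135/22=199/44
M: M0=0, M1=199/44, M2=-135/22, M3=-175/44, M4=0
seg 0: a=-5, c=M0/2=0, d=(M1−M0)/(6·2)=199/528, b=Δ0−h0·(2M0+M1)/6=-1/132
seg 1: a=-2, c=M1/2=199/88, d=(M2−M1)/(6·1)=-469/264, b=Δ1−h1·(2M1+M2)/6=149/33
seg 2: a=3, c=M2/2=-135/44, d=(M3−M2)/(6·1)=95/264, b=Δ2−h2·(2M2+M3)/6=89/24
seg 3: a=4, c=M3/2=-175/88, d=(M4−M3)/(6·2)=175/528, b=Δ3−h3·(2M3+M4)/6=-89/66
t_q=9/4 → seg 1, τ=1/4; S=-2+149/33·τ+199/88·τ²+-469/264·τ³=-4267/5632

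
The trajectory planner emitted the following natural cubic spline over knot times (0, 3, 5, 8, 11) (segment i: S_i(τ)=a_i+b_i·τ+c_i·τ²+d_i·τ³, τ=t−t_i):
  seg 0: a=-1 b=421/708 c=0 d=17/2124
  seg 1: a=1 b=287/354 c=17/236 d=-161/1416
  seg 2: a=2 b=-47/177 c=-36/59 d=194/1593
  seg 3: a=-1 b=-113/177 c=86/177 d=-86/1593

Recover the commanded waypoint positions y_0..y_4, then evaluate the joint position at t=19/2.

y_0 = S_0(0) = a_0 = -1
y_1 = S_1(0) = a_1 = 1
y_2 = S_2(0) = a_2 = 2
y_3 = S_3(0) = a_3 = -1
y_4 = S_3(3) = 0
t_q=19/2 is in segment 3 (τ=3/2); S_3(τ)=-247/236

y_0=-1 y_1=1 y_2=2 y_3=-1 y_4=0
S(19/2) = -247/236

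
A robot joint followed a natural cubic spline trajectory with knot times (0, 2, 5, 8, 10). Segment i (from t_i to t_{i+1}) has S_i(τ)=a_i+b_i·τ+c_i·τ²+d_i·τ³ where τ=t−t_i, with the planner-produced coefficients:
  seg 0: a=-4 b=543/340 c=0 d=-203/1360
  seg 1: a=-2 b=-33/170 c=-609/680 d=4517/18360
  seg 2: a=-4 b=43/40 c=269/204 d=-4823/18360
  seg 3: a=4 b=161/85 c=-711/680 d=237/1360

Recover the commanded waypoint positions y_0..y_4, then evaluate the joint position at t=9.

y_0 = S_0(0) = a_0 = -4
y_1 = S_1(0) = a_1 = -2
y_2 = S_2(0) = a_2 = -4
y_3 = S_3(0) = a_3 = 4
y_4 = S_3(2) = 5
t_q=9 is in segment 3 (τ=1); S_3(τ)=6831/1360

y_0=-4 y_1=-2 y_2=-4 y_3=4 y_4=5
S(9) = 6831/1360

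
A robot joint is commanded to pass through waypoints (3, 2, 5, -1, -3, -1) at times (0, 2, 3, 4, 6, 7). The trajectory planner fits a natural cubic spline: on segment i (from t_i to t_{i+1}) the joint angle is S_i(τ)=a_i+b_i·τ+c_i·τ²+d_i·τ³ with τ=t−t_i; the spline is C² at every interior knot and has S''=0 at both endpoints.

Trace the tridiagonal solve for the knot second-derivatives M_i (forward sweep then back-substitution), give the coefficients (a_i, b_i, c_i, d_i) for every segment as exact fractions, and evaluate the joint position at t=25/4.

  seg 0: a=3 b=-457/175 c=0 d=739/1400
  seg 1: a=2 b=1303/350 c=2217/700 d=-389/100
  seg 2: a=5 b=-1129/700 c=-1488/175 d=2881/700
  seg 3: a=-1 b=-439/70 c=2691/700 d=-423/700
  seg 4: a=-3 b=649/350 c=153/700 d=-51/700
S(25/4) = -16153/6400

Δ: Δ0=-1/2, Δ1=3, Δ2=-6, Δ3=-1, Δ4=2
row 1: diag=6, rhs=21; c'=1/6, d'=7/2
row 2: denom=4−1·1/6=23/6; d'=(-54−1·7/2)/(23/6)=-15
row 3: denom=6−1·6/23=132/23; d'=(30−1·-15)/(132/23)=345/44
row 4: denom=6−2·23/66=175/33; d'=(18−2·345/44)/(175/33)=153/350
back: M4=153/350
back: M3=345/44−23/66·153/350=2691/350
back: M2=-15−6/23·2691/350=-2976/175
back: M1=7/2−1/6·-2976/175=2217/350
M: M0=0, M1=2217/350, M2=-2976/175, M3=2691/350, M4=153/350, M5=0
seg 0: a=3, c=M0/2=0, d=(M1−M0)/(6·2)=739/1400, b=Δ0−h0·(2M0+M1)/6=-457/175
seg 1: a=2, c=M1/2=2217/700, d=(M2−M1)/(6·1)=-389/100, b=Δ1−h1·(2M1+M2)/6=1303/350
seg 2: a=5, c=M2/2=-1488/175, d=(M3−M2)/(6·1)=2881/700, b=Δ2−h2·(2M2+M3)/6=-1129/700
seg 3: a=-1, c=M3/2=2691/700, d=(M4−M3)/(6·2)=-423/700, b=Δ3−h3·(2M3+M4)/6=-439/70
seg 4: a=-3, c=M4/2=153/700, d=(M5−M4)/(6·1)=-51/700, b=Δ4−h4·(2M4+M5)/6=649/350
t_q=25/4 → seg 4, τ=1/4; S=-3+649/350·τ+153/700·τ²+-51/700·τ³=-16153/6400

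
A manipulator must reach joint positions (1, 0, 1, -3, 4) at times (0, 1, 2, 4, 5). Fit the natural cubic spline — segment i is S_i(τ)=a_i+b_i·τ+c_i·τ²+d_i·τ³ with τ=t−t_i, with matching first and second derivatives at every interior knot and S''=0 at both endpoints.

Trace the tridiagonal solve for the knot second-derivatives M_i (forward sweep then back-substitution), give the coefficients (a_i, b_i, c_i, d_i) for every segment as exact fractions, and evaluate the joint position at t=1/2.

Δ: Δ0=-1, Δ1=1, Δ2=-2, Δ3=7
row 1: diag=4, rhs=12; c'=1/4, d'=3
row 2: denom=6−1·1/4=23/4; d'=(-18−1·3)/(23/4)=-84/23
row 3: denom=6−2·8/23=122/23; d'=(54−2·-84/23)/(122/23)=705/61
back: M3=705/61
back: M2=-84/23−8/23·705/61=-468/61
back: M1=3−1/4·-468/61=300/61
M: M0=0, M1=300/61, M2=-468/61, M3=705/61, M4=0
seg 0: a=1, c=M0/2=0, d=(M1−M0)/(6·1)=50/61, b=Δ0−h0·(2M0+M1)/6=-111/61
seg 1: a=0, c=M1/2=150/61, d=(M2−M1)/(6·1)=-128/61, b=Δ1−h1·(2M1+M2)/6=39/61
seg 2: a=1, c=M2/2=-234/61, d=(M3−M2)/(6·2)=391/244, b=Δ2−h2·(2M2+M3)/6=-45/61
seg 3: a=-3, c=M3/2=705/122, d=(M4−M3)/(6·1)=-235/122, b=Δ3−h3·(2M3+M4)/6=192/61
t_q=1/2 → seg 0, τ=1/2; S=1+-111/61·τ+0·τ²+50/61·τ³=47/244

  seg 0: a=1 b=-111/61 c=0 d=50/61
  seg 1: a=0 b=39/61 c=150/61 d=-128/61
  seg 2: a=1 b=-45/61 c=-234/61 d=391/244
  seg 3: a=-3 b=192/61 c=705/122 d=-235/122
S(1/2) = 47/244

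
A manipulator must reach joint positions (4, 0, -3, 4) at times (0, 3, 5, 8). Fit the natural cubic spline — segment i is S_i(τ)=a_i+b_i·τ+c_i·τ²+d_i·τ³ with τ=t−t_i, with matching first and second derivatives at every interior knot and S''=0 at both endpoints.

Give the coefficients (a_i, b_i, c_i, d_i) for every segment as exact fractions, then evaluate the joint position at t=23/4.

  seg 0: a=4 b=-25/24 c=0 d=-7/216
  seg 1: a=0 b=-23/12 c=-7/24 d=1/4
  seg 2: a=-3 b=-1/12 c=29/24 d=-29/216
S(23/4) = -1249/512

Δ: Δ0=-4/3, Δ1=-3/2, Δ2=7/3
row 1: diag=10, rhs=-1; c'=1/5, d'=-1/10
row 2: denom=10−2·1/5=48/5; d'=(23−2·-1/10)/(48/5)=29/12
back: M2=29/12
back: M1=-1/10−1/5·29/12=-7/12
M: M0=0, M1=-7/12, M2=29/12, M3=0
seg 0: a=4, c=M0/2=0, d=(M1−M0)/(6·3)=-7/216, b=Δ0−h0·(2M0+M1)/6=-25/24
seg 1: a=0, c=M1/2=-7/24, d=(M2−M1)/(6·2)=1/4, b=Δ1−h1·(2M1+M2)/6=-23/12
seg 2: a=-3, c=M2/2=29/24, d=(M3−M2)/(6·3)=-29/216, b=Δ2−h2·(2M2+M3)/6=-1/12
t_q=23/4 → seg 2, τ=3/4; S=-3+-1/12·τ+29/24·τ²+-29/216·τ³=-1249/512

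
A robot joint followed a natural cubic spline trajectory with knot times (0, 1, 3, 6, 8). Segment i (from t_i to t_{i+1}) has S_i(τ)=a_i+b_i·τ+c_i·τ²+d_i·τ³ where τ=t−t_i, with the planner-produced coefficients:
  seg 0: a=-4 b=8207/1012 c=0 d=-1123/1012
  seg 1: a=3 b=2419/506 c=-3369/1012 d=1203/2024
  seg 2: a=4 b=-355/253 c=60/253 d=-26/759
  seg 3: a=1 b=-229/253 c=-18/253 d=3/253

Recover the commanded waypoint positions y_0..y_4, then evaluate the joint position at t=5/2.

y_0 = S_0(0) = a_0 = -4
y_1 = S_1(0) = a_1 = 3
y_2 = S_2(0) = a_2 = 4
y_3 = S_3(0) = a_3 = 1
y_4 = S_3(2) = -1
t_q=5/2 is in segment 1 (τ=3/2); S_1(τ)=75885/16192

y_0=-4 y_1=3 y_2=4 y_3=1 y_4=-1
S(5/2) = 75885/16192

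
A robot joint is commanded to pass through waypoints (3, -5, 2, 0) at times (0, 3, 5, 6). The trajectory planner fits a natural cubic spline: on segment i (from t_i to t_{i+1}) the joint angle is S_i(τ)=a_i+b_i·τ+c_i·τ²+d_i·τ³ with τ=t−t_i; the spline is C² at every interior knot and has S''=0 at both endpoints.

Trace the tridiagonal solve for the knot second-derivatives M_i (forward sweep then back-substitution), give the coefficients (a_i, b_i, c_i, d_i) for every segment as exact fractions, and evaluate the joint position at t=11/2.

Δ: Δ0=-8/3, Δ1=7/2, Δ2=-2
row 1: diag=10, rhs=37; c'=1/5, d'=37/10
row 2: denom=6−2·1/5=28/5; d'=(-33−2·37/10)/(28/5)=-101/14
back: M2=-101/14
back: M1=37/10−1/5·-101/14=36/7
M: M0=0, M1=36/7, M2=-101/14, M3=0
seg 0: a=3, c=M0/2=0, d=(M1−M0)/(6·3)=2/7, b=Δ0−h0·(2M0+M1)/6=-110/21
seg 1: a=-5, c=M1/2=18/7, d=(M2−M1)/(6·2)=-173/168, b=Δ1−h1·(2M1+M2)/6=52/21
seg 2: a=2, c=M2/2=-101/28, d=(M3−M2)/(6·1)=101/84, b=Δ2−h2·(2M2+M3)/6=17/42
t_q=11/2 → seg 2, τ=1/2; S=2+17/42·τ+-101/28·τ²+101/84·τ³=325/224

  seg 0: a=3 b=-110/21 c=0 d=2/7
  seg 1: a=-5 b=52/21 c=18/7 d=-173/168
  seg 2: a=2 b=17/42 c=-101/28 d=101/84
S(11/2) = 325/224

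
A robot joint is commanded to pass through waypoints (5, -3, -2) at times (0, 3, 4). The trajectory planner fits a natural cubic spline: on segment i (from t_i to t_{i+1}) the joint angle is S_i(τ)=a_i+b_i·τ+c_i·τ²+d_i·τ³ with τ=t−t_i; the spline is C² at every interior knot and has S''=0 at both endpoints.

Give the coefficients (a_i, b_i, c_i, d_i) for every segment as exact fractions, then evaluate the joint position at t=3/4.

  seg 0: a=5 b=-97/24 c=0 d=11/72
  seg 1: a=-3 b=1/12 c=11/8 d=-11/24
S(3/4) = 1041/512

Δ: Δ0=-8/3, Δ1=1
row 1: diag=8, rhs=22; c'=1/8, d'=11/4
back: M1=11/4
M: M0=0, M1=11/4, M2=0
seg 0: a=5, c=M0/2=0, d=(M1−M0)/(6·3)=11/72, b=Δ0−h0·(2M0+M1)/6=-97/24
seg 1: a=-3, c=M1/2=11/8, d=(M2−M1)/(6·1)=-11/24, b=Δ1−h1·(2M1+M2)/6=1/12
t_q=3/4 → seg 0, τ=3/4; S=5+-97/24·τ+0·τ²+11/72·τ³=1041/512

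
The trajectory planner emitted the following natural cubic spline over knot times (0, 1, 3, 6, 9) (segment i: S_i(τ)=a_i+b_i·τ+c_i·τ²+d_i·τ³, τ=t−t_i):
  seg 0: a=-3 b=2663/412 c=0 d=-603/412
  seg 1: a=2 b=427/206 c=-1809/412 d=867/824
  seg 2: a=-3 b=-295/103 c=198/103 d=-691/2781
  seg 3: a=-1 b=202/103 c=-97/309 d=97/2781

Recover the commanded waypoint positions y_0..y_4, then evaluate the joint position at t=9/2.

y_0 = S_0(0) = a_0 = -3
y_1 = S_1(0) = a_1 = 2
y_2 = S_2(0) = a_2 = -3
y_3 = S_3(0) = a_3 = -1
y_4 = S_3(3) = 3
t_q=9/2 is in segment 2 (τ=3/2); S_2(τ)=-3139/824

y_0=-3 y_1=2 y_2=-3 y_3=-1 y_4=3
S(9/2) = -3139/824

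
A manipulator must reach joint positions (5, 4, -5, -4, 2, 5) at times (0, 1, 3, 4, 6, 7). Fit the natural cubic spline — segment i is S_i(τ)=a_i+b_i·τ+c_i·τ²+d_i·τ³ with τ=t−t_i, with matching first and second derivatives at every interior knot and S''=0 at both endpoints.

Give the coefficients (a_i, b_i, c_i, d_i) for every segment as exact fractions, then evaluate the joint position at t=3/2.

Δ: Δ0=-1, Δ1=-9/2, Δ2=1, Δ3=3, Δ4=3
row 1: diag=6, rhs=-21; c'=1/3, d'=-7/2
row 2: denom=6−2·1/3=16/3; d'=(33−2·-7/2)/(16/3)=15/2
row 3: denom=6−1·3/16=93/16; d'=(12−1·15/2)/(93/16)=24/31
row 4: denom=6−2·32/93=494/93; d'=(0−2·24/31)/(494/93)=-72/247
back: M4=-72/247
back: M3=24/31−32/93·-72/247=216/247
back: M2=15/2−3/16·216/247=1812/247
back: M1=-7/2−1/3·1812/247=-2937/494
M: M0=0, M1=-2937/494, M2=1812/247, M3=216/247, M4=-72/247, M5=0
seg 0: a=5, c=M0/2=0, d=(M1−M0)/(6·1)=-979/988, b=Δ0−h0·(2M0+M1)/6=-9/988
seg 1: a=4, c=M1/2=-2937/988, d=(M2−M1)/(6·2)=2187/1976, b=Δ1−h1·(2M1+M2)/6=-1473/494
seg 2: a=-5, c=M2/2=906/247, d=(M3−M2)/(6·1)=-14/13, b=Δ2−h2·(2M2+M3)/6=-393/247
seg 3: a=-4, c=M3/2=108/247, d=(M4−M3)/(6·2)=-24/247, b=Δ3−h3·(2M3+M4)/6=621/247
seg 4: a=2, c=M4/2=-36/247, d=(M5−M4)/(6·1)=12/247, b=Δ4−h4·(2M4+M5)/6=765/247
t_q=3/2 → seg 1, τ=1/2; S=4+-1473/494·τ+-2937/988·τ²+2187/1976·τ³=30103/15808

  seg 0: a=5 b=-9/988 c=0 d=-979/988
  seg 1: a=4 b=-1473/494 c=-2937/988 d=2187/1976
  seg 2: a=-5 b=-393/247 c=906/247 d=-14/13
  seg 3: a=-4 b=621/247 c=108/247 d=-24/247
  seg 4: a=2 b=765/247 c=-36/247 d=12/247
S(3/2) = 30103/15808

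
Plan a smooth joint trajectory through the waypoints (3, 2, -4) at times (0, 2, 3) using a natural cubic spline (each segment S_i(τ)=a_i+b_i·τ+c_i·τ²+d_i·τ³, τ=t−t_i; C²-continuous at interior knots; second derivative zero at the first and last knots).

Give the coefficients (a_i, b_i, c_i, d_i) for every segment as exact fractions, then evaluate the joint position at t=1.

Δ: Δ0=-1/2, Δ1=-6
row 1: diag=6, rhs=-33; c'=1/6, d'=-11/2
back: M1=-11/2
M: M0=0, M1=-11/2, M2=0
seg 0: a=3, c=M0/2=0, d=(M1−M0)/(6·2)=-11/24, b=Δ0−h0·(2M0+M1)/6=4/3
seg 1: a=2, c=M1/2=-11/4, d=(M2−M1)/(6·1)=11/12, b=Δ1−h1·(2M1+M2)/6=-25/6
t_q=1 → seg 0, τ=1; S=3+4/3·τ+0·τ²+-11/24·τ³=31/8

  seg 0: a=3 b=4/3 c=0 d=-11/24
  seg 1: a=2 b=-25/6 c=-11/4 d=11/12
S(1) = 31/8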